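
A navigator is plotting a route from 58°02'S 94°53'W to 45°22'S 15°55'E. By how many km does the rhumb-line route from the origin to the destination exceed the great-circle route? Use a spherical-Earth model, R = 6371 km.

Great circle: cos σ = sin φ₁ sin φ₂ + cos φ₁ cos φ₂ cos Δλ,  σ = 1.0797 rad → d_gc = 6878.6 km
Rhumb line: Δψ = +0.3598, q = Δφ/Δψ = 0.6144, d_rh = R√(Δφ²+q²Δλ²) = 7699.9 km
Excess = 7699.9 − 6878.6 = 821.3 ≈ 821 km

821 km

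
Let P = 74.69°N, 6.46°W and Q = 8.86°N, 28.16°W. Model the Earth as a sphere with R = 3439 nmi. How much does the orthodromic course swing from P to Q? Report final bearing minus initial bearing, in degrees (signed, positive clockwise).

Initial bearing θ₁ = atan2(sin Δλ cos φ₂, cos φ₁ sin φ₂ − sin φ₁ cos φ₂ cos Δλ) = 203.39°
Final bearing θ₂ = (initial bearing from the destination back to the start) + 180° = 186.09°
Δθ = θ₂ − θ₁ = -17.3°

-17.3°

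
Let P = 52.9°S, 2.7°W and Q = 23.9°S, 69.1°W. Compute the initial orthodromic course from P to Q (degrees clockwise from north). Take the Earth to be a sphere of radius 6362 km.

θ = atan2( sin Δλ·cos φ₂ ,  cos φ₁ sin φ₂ − sin φ₁ cos φ₂ cos Δλ )
  = atan2(-0.8378, +0.0475) = 273.25°

273.2°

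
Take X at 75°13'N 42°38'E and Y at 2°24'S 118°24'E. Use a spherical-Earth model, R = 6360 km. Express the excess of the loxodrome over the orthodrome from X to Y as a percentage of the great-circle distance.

Great circle: σ = 1.5486 rad → d_gc = Rσ = 9849.1 km
Rhumb: Δφ = -1.3547, Δλ = +1.3224, Δψ = -2.0842, q = Δφ/Δψ = 0.6500 → d_rh = R√(Δφ²+q²Δλ²) = 10203.5 km
Excess = (10203.5 − 9849.1) / 9849.1 = 354.4 / 9849.1 = 3.60% ≈ 3.6%

3.6%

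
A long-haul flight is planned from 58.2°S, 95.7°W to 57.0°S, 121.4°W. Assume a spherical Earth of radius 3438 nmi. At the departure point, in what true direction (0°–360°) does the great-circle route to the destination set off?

264.0°

N = sin Δλ·cos φ₂ = -0.2362;  D = cos φ₁ sin φ₂ − sin φ₁ cos φ₂ cos Δλ = -0.0248
initial course = atan2(N, D) = 263.99°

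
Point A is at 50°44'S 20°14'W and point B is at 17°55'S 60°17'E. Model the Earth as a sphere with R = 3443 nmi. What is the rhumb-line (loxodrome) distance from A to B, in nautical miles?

4359 nmi

Δψ = ln[tan(π/4+φ₂/2)/tan(π/4+φ₁/2)] = +0.7128;  Δφ = +0.5728 rad,  Δλ = +1.4053 rad
q = Δφ/Δψ = 0.8035
d = R·√(Δφ² + q²Δλ²) = 3443·1.26612 = 4359 nmi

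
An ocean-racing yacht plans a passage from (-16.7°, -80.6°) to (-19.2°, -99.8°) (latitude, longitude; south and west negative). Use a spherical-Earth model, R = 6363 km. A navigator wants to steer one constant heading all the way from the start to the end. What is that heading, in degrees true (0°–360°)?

262.2°

Meridional parts: M(φ₁)=-0.2957, M(φ₂)=-0.3416 → ΔM = -0.0459;  Δλ = -0.3351 rad
tan C = Δλ / ΔM = +7.3055 → C = 262.21°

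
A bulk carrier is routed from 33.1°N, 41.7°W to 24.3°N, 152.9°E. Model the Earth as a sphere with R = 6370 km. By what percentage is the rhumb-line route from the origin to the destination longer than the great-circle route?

20.0%

Great circle: σ = 2.1108 rad → d_gc = Rσ = 13445.6 km
Rhumb: Δφ = -0.1536, Δλ = -2.8868, Δψ = -0.1754, q = Δφ/Δψ = 0.8758 → d_rh = R√(Δφ²+q²Δλ²) = 16133.9 km
Excess = (16133.9 − 13445.6) / 13445.6 = 2688.3 / 13445.6 = 19.99% ≈ 20.0%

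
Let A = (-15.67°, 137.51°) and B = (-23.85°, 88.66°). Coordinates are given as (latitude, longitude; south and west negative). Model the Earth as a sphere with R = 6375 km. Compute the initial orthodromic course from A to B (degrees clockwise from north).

251.8°

θ = atan2( sin Δλ·cos φ₂ ,  cos φ₁ sin φ₂ − sin φ₁ cos φ₂ cos Δλ )
  = atan2(-0.6887, -0.2268) = 251.78°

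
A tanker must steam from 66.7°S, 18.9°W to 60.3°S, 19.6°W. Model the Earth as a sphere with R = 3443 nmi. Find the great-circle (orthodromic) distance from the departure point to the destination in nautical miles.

385 nmi

cos σ = sin φ₁ sin φ₂ + cos φ₁ cos φ₂ cos Δλ
      = sin(-66.70°)sin(-60.30°) + cos(-66.70°)cos(-60.30°)cos(-0.70°) = 0.9938
σ = 6.408° → d = Rσ = 3443·0.11183 = 385 nmi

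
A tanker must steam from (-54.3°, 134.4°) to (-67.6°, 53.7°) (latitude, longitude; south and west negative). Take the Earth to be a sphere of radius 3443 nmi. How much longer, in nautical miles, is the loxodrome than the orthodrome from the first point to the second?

Great circle: cos σ = sin φ₁ sin φ₂ + cos φ₁ cos φ₂ cos Δλ,  σ = 0.6653 rad → d_gc = 2290.6 nmi
Rhumb line: Δψ = -0.4863, q = Δφ/Δψ = 0.4773, d_rh = R√(Δφ²+q²Δλ²) = 2448.7 nmi
Excess = 2448.7 − 2290.6 = 158.1 ≈ 158 nmi

158 nmi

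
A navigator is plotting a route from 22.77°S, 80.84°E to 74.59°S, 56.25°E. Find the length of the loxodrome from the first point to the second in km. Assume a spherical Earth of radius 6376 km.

Δψ = ln[tan(π/4+φ₂/2)/tan(π/4+φ₁/2)] = -1.5920;  Δφ = -0.9044 rad,  Δλ = -0.4292 rad
q = Δφ/Δψ = 0.5681
d = R·√(Δφ² + q²Δλ²) = 6376·0.93672 = 5973 km

5973 km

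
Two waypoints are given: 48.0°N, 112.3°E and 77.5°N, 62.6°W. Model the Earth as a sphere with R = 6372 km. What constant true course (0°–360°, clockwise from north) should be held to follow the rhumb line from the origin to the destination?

292.3°

Δψ = ln[tan(π/4+φ₂/2)/tan(π/4+φ₁/2)] = +1.2542
Δλ = -3.0526 rad (taken the short way round)
course = atan2(Δλ, Δψ) = 292.34°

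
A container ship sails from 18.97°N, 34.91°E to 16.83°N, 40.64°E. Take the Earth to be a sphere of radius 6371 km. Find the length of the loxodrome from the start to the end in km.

Δψ = ln[tan(π/4+φ₂/2)/tan(π/4+φ₁/2)] = -0.0393;  Δφ = -0.0374 rad,  Δλ = +0.1000 rad
q = Δφ/Δψ = 0.9515
d = R·√(Δφ² + q²Δλ²) = 6371·0.10223 = 651 km

651 km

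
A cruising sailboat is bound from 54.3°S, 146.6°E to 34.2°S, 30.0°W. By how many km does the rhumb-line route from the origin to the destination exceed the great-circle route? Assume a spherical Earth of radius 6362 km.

3859 km

Great circle: cos σ = sin φ₁ sin φ₂ + cos φ₁ cos φ₂ cos Δλ,  σ = 1.5961 rad → d_gc = 10154.6 km
Rhumb line: Δψ = +0.4972, q = Δφ/Δψ = 0.7055, d_rh = R√(Δφ²+q²Δλ²) = 14013.4 km
Excess = 14013.4 − 10154.6 = 3858.8 ≈ 3859 km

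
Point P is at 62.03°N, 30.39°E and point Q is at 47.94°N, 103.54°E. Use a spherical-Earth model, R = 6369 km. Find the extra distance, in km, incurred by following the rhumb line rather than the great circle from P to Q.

231 km

Great circle: cos σ = sin φ₁ sin φ₂ + cos φ₁ cos φ₂ cos Δλ,  σ = 0.7276 rad → d_gc = 4633.87 km
Rhumb line: Δψ = -0.4342, q = Δφ/Δψ = 0.5664, d_rh = R√(Δφ²+q²Δλ²) = 4864.40 km
Excess = 4864.40 − 4633.87 = 230.53 ≈ 231 km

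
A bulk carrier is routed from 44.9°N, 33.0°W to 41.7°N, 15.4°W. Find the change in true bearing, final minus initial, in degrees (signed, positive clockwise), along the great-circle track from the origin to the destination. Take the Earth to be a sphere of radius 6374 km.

Initial bearing θ₁ = atan2(sin Δλ cos φ₂, cos φ₁ sin φ₂ − sin φ₁ cos φ₂ cos Δλ) = 97.86°
Final bearing θ₂ = (initial bearing from the destination back to the start) + 180° = 109.98°
Δθ = θ₂ − θ₁ = +12.1°

+12.1°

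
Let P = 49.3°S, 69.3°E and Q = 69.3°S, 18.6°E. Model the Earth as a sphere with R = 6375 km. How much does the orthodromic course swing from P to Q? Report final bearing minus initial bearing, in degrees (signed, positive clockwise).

+44.9°

At departure: θ₁ = atan2(sin Δλ cos φ₂, cos φ₁ sin φ₂ − sin φ₁ cos φ₂ cos Δλ) = 211.85°
At arrival: θ₂ = atan2(sin Δλ cos φ₁, −cos φ₂ sin φ₁ + sin φ₂ cos φ₁ cos Δλ) = 256.80°
Δθ = θ₂ − θ₁ = +44.9°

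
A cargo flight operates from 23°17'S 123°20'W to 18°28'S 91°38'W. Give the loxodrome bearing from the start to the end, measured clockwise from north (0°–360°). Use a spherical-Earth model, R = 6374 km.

Δψ = ln[tan(π/4+φ₂/2)/tan(π/4+φ₁/2)] = +0.0900
Δλ = +0.5533 rad (taken the short way round)
course = atan2(Δλ, Δψ) = 80.76°

80.8°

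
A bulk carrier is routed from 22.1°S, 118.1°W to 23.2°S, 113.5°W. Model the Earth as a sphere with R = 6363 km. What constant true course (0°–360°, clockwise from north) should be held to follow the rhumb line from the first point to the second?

104.5°

Meridional parts: M(φ₁)=-0.3957, M(φ₂)=-0.4165 → ΔM = -0.0208;  Δλ = +0.0803 rad
tan C = Δλ / ΔM = -3.8592 → C = 104.53°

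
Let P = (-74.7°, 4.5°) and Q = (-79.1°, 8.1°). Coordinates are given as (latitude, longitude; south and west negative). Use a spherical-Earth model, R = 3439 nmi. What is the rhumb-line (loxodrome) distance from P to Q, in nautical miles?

Δψ = ln[tan(π/4+φ₂/2)/tan(π/4+φ₁/2)] = -0.3420;  Δφ = -0.0768 rad,  Δλ = +0.0628 rad
q = Δφ/Δψ = 0.2245
d = R·√(Δφ² + q²Δλ²) = 3439·0.07808 = 269 nmi

269 nmi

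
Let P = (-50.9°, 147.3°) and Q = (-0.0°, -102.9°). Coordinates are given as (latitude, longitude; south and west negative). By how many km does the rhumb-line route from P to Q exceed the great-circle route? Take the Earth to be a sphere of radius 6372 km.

Great circle: cos σ = sin φ₁ sin φ₂ + cos φ₁ cos φ₂ cos Δλ,  σ = 1.7861 rad → d_gc = 11381.0 km
Rhumb line: Δψ = +1.0354, q = Δφ/Δψ = 0.8580, d_rh = R√(Δφ²+q²Δλ²) = 11909.0 km
Excess = 11909.0 − 11381.0 = 528.0 ≈ 528 km

528 km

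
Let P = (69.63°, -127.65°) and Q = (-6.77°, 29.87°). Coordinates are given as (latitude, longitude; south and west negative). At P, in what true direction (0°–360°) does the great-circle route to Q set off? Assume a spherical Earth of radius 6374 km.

N = sin Δλ·cos φ₂ = +0.3797;  D = cos φ₁ sin φ₂ − sin φ₁ cos φ₂ cos Δλ = +0.8192
initial course = atan2(N, D) = 24.87°

24.9°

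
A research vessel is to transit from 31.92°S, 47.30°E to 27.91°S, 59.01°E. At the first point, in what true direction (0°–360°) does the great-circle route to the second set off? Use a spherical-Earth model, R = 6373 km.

71.4°

θ = atan2( sin Δλ·cos φ₂ ,  cos φ₁ sin φ₂ − sin φ₁ cos φ₂ cos Δλ )
  = atan2(+0.1794, +0.0602) = 71.44°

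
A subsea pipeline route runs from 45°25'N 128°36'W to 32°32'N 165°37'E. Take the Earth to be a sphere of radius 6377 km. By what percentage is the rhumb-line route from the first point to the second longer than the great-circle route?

2.4%

Great circle: σ = 0.8947 rad → d_gc = Rσ = 5705.3 km
Rhumb: Δφ = -0.2249, Δλ = -1.1481, Δψ = -0.2907, q = Δφ/Δψ = 0.7736 → d_rh = R√(Δφ²+q²Δλ²) = 5842.9 km
Excess = (5842.9 − 5705.3) / 5705.3 = 137.6 / 5705.3 = 2.41% ≈ 2.4%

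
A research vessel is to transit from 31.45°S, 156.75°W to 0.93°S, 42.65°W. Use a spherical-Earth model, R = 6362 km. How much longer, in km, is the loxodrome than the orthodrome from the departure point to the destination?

Great circle: cos σ = sin φ₁ sin φ₂ + cos φ₁ cos φ₂ cos Δλ,  σ = 1.9175 rad → d_gc = 12199.35 km
Rhumb line: Δψ = +0.5625, q = Δφ/Δψ = 0.9470, d_rh = R√(Δφ²+q²Δλ²) = 12466.77 km
Excess = 12466.77 − 12199.35 = 267.42 ≈ 267 km

267 km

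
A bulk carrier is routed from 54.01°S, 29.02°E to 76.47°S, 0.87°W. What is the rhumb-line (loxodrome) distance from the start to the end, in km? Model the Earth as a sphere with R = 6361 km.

Δψ = ln[tan(π/4+φ₂/2)/tan(π/4+φ₁/2)] = -1.0073;  Δφ = -0.3920 rad,  Δλ = -0.5217 rad
q = Δφ/Δψ = 0.3891
d = R·√(Δφ² + q²Δλ²) = 6361·0.44145 = 2808 km

2808 km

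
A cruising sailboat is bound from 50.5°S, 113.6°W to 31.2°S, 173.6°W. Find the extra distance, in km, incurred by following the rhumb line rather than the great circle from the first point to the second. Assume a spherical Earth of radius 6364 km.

Great circle: cos σ = sin φ₁ sin φ₂ + cos φ₁ cos φ₂ cos Δλ,  σ = 0.8342 rad → d_gc = 5308.9 km
Rhumb line: Δψ = +0.4507, q = Δφ/Δψ = 0.7474, d_rh = R√(Δφ²+q²Δλ²) = 5422.7 km
Excess = 5422.7 − 5308.9 = 113.8 ≈ 114 km

114 km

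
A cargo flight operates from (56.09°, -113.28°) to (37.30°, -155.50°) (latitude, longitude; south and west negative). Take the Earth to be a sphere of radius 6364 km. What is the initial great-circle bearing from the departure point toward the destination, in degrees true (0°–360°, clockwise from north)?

θ = atan2( sin Δλ·cos φ₂ ,  cos φ₁ sin φ₂ − sin φ₁ cos φ₂ cos Δλ )
  = atan2(-0.5345, -0.1508) = 254.24°

254.2°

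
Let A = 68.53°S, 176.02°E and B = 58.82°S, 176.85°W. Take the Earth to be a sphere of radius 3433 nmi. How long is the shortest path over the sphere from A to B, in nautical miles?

cos σ = sin φ₁ sin φ₂ + cos φ₁ cos φ₂ cos Δλ
      = sin(-68.53°)sin(-58.82°) + cos(-68.53°)cos(-58.82°)cos(7.13°) = 0.9842
σ = 10.196° → d = Rσ = 3433·0.17795 = 611 nmi

611 nmi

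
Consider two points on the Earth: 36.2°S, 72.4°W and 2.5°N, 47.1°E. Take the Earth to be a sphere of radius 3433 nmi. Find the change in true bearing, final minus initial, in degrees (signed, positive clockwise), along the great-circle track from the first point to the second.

At departure: θ₁ = atan2(sin Δλ cos φ₂, cos φ₁ sin φ₂ − sin φ₁ cos φ₂ cos Δλ) = 106.37°
At arrival: θ₂ = atan2(sin Δλ cos φ₁, −cos φ₂ sin φ₁ + sin φ₂ cos φ₁ cos Δλ) = 50.81°
Δθ = θ₂ − θ₁ = -55.6°

-55.6°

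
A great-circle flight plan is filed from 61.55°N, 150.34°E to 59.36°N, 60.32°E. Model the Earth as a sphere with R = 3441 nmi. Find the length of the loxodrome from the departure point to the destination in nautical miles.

Δψ = ln[tan(π/4+φ₂/2)/tan(π/4+φ₁/2)] = -0.0775;  Δφ = -0.0382 rad,  Δλ = -1.5711 rad
q = Δφ/Δψ = 0.4929
d = R·√(Δφ² + q²Δλ²) = 3441·0.77534 = 2668 nmi

2668 nmi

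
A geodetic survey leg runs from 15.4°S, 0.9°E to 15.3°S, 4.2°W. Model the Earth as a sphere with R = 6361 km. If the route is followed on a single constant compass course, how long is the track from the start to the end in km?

546 km

Δψ = ln[tan(π/4+φ₂/2)/tan(π/4+φ₁/2)] = +0.0018;  Δφ = +0.0017 rad,  Δλ = -0.0890 rad
q = Δφ/Δψ = 0.9643
d = R·√(Δφ² + q²Δλ²) = 6361·0.08585 = 546 km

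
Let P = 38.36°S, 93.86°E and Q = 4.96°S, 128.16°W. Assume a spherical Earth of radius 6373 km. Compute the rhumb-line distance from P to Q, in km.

14479 km

Rhumb course C = atan2(Δλ, Δψ) with Δψ = ln[tan(π/4+φ₂/2)/tan(π/4+φ₁/2)] = +0.6393, Δλ = +2.4082 → C = 75.13°
d = R·|Δφ| / |cos C| = 6373·0.58294 / 0.25658 = 14479 km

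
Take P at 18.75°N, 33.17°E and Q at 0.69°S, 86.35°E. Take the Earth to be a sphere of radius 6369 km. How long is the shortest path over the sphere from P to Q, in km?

6191 km

cos σ = sin φ₁ sin φ₂ + cos φ₁ cos φ₂ cos Δλ
      = sin(18.75°)sin(-0.69°) + cos(18.75°)cos(-0.69°)cos(53.18°) = 0.5636
σ = 55.696° → d = Rσ = 6369·0.97208 = 6191 km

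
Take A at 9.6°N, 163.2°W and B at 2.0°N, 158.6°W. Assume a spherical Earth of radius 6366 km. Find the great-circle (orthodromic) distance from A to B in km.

Haversine: a = sin²(Δφ/2)+cos φ₁ cos φ₂ sin²(Δλ/2) = 0.00598;  σ = 2·atan2(√a,√(1−a))
σ = 8.870° → d = Rσ = 6366·0.15481 = 985 km

985 km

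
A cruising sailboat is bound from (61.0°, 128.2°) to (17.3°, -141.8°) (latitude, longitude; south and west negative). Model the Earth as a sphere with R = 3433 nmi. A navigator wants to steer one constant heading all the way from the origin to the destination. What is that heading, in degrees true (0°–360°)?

Meridional parts: M(φ₁)=+1.3524, M(φ₂)=+0.3066 → ΔM = -1.0458;  Δλ = +1.5708 rad
tan C = Δλ / ΔM = -1.5021 → C = 123.65°

123.7°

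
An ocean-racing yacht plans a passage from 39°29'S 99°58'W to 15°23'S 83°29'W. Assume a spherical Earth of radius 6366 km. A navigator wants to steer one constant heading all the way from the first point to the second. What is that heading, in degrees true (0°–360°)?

Δψ = ln[tan(π/4+φ₂/2)/tan(π/4+φ₁/2)] = +0.4794
Δλ = +0.2877 rad (taken the short way round)
course = atan2(Δλ, Δψ) = 30.97°

31.0°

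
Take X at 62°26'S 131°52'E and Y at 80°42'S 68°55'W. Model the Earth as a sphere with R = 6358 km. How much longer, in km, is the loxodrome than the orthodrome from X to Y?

1451 km

Great circle: cos σ = sin φ₁ sin φ₂ + cos φ₁ cos φ₂ cos Δλ,  σ = 0.6353 rad → d_gc = 4039.2 km
Rhumb line: Δψ = -1.1039, q = Δφ/Δψ = 0.2888, d_rh = R√(Δφ²+q²Δλ²) = 5490.3 km
Excess = 5490.3 − 4039.2 = 1451.1 ≈ 1451 km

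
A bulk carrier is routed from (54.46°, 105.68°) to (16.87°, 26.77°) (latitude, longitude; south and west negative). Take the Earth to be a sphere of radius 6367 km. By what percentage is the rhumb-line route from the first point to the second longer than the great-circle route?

3.3%

Great circle: σ = 1.2205 rad → d_gc = Rσ = 7771.2 km
Rhumb: Δφ = -0.6561, Δλ = -1.3772, Δψ = -0.8391, q = Δφ/Δψ = 0.7818 → d_rh = R√(Δφ²+q²Δλ²) = 8028.2 km
Excess = (8028.2 − 7771.2) / 7771.2 = 257.0 / 7771.2 = 3.31% ≈ 3.3%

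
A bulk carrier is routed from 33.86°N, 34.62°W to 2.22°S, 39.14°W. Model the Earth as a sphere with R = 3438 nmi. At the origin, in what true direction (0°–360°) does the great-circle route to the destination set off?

N = sin Δλ·cos φ₂ = -0.0787;  D = cos φ₁ sin φ₂ − sin φ₁ cos φ₂ cos Δλ = -0.5872
initial course = atan2(N, D) = 187.64°

187.6°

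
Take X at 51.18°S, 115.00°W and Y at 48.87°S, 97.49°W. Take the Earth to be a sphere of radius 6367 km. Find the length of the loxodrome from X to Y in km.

Δψ = ln[tan(π/4+φ₂/2)/tan(π/4+φ₁/2)] = +0.0628;  Δφ = +0.0403 rad,  Δλ = +0.3056 rad
q = Δφ/Δψ = 0.6423
d = R·√(Δφ² + q²Δλ²) = 6367·0.20038 = 1276 km

1276 km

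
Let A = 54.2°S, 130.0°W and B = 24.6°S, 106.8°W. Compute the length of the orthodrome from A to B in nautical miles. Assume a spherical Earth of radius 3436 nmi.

2055 nmi

Haversine: a = sin²(Δφ/2)+cos φ₁ cos φ₂ sin²(Δλ/2) = 0.08676;  σ = 2·atan2(√a,√(1−a))
σ = 34.261° → d = Rσ = 3436·0.59796 = 2055 nmi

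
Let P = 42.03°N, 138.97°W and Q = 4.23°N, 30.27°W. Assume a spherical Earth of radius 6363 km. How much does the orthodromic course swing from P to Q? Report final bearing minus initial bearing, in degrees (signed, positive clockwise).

+60.1°

At departure: θ₁ = atan2(sin Δλ cos φ₂, cos φ₁ sin φ₂ − sin φ₁ cos φ₂ cos Δλ) = 74.11°
At arrival: θ₂ = atan2(sin Δλ cos φ₁, −cos φ₂ sin φ₁ + sin φ₂ cos φ₁ cos Δλ) = 134.24°
Δθ = θ₂ − θ₁ = +60.1°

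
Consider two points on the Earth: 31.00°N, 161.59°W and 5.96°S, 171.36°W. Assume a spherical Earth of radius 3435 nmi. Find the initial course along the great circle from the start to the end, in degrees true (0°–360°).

195.9°

N = sin Δλ·cos φ₂ = -0.1688;  D = cos φ₁ sin φ₂ − sin φ₁ cos φ₂ cos Δλ = -0.5938
initial course = atan2(N, D) = 195.87°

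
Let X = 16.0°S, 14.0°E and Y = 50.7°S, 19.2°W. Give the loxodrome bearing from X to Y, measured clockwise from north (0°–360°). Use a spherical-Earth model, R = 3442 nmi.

217.8°

Meridional parts: M(φ₁)=-0.2830, M(φ₂)=-1.0298 → ΔM = -0.7469;  Δλ = -0.5794 rad
tan C = Δλ / ΔM = +0.7758 → C = 217.81°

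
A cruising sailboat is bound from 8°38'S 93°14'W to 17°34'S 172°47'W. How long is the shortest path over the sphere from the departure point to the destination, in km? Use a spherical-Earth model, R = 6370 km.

8617 km

Haversine: a = sin²(Δφ/2)+cos φ₁ cos φ₂ sin²(Δλ/2) = 0.39187;  σ = 2·atan2(√a,√(1−a))
σ = 77.510° → d = Rσ = 6370·1.35281 = 8617 km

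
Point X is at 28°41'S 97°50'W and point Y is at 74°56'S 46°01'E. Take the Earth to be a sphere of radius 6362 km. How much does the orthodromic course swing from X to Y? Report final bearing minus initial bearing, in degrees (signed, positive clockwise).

Initial bearing θ₁ = atan2(sin Δλ cos φ₂, cos φ₁ sin φ₂ − sin φ₁ cos φ₂ cos Δλ) = 170.81°
Final bearing θ₂ = (initial bearing from the destination back to the start) + 180° = 32.61°
Δθ = θ₂ − θ₁ = -138.2°

-138.2°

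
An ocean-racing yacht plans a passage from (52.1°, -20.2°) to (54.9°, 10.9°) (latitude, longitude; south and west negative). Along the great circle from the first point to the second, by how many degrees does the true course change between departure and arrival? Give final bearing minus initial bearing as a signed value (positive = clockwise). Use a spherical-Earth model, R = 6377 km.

+25.2°

Initial bearing θ₁ = atan2(sin Δλ cos φ₂, cos φ₁ sin φ₂ − sin φ₁ cos φ₂ cos Δλ) = 68.99°
Final bearing θ₂ = (initial bearing from the destination back to the start) + 180° = 94.22°
Δθ = θ₂ − θ₁ = +25.2°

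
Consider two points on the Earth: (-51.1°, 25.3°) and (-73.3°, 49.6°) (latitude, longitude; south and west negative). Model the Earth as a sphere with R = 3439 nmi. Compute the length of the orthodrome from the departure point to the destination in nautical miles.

1471 nmi

cos σ = sin φ₁ sin φ₂ + cos φ₁ cos φ₂ cos Δλ
      = sin(-51.10°)sin(-73.30°) + cos(-51.10°)cos(-73.30°)cos(24.30°) = 0.9099
σ = 24.511° → d = Rσ = 3439·0.42779 = 1471 nmi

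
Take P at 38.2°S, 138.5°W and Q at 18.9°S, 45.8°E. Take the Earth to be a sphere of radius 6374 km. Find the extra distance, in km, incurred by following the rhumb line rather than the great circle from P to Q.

3518 km

Great circle: cos σ = sin φ₁ sin φ₂ + cos φ₁ cos φ₂ cos Δλ,  σ = 2.1425 rad → d_gc = 13656.4 km
Rhumb line: Δψ = +0.3864, q = Δφ/Δψ = 0.8717, d_rh = R√(Δφ²+q²Δλ²) = 17174.0 km
Excess = 17174.0 − 13656.4 = 3517.6 ≈ 3518 km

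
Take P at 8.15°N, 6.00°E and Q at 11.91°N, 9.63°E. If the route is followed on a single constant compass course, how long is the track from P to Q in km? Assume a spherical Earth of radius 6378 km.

Rhumb course C = atan2(Δλ, Δψ) with Δψ = ln[tan(π/4+φ₂/2)/tan(π/4+φ₁/2)] = +0.0667, Δλ = +0.0634 → C = 43.55°
d = R·|Δφ| / |cos C| = 6378·0.06562 / 0.72482 = 577 km

577 km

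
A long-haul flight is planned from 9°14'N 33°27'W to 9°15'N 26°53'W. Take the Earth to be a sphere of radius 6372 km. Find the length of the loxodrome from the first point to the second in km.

721 km

Δψ = ln[tan(π/4+φ₂/2)/tan(π/4+φ₁/2)] = +0.0003;  Δφ = +0.0003 rad,  Δλ = +0.1146 rad
q = Δφ/Δψ = 0.9870
d = R·√(Δφ² + q²Δλ²) = 6372·0.11312 = 721 km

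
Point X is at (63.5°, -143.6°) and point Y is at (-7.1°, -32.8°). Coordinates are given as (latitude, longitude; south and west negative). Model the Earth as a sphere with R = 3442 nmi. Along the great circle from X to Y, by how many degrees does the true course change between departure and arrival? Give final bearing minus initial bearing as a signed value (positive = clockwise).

Initial bearing θ₁ = atan2(sin Δλ cos φ₂, cos φ₁ sin φ₂ − sin φ₁ cos φ₂ cos Δλ) = 74.33°
Final bearing θ₂ = (initial bearing from the destination back to the start) + 180° = 154.35°
Δθ = θ₂ − θ₁ = +80.0°

+80.0°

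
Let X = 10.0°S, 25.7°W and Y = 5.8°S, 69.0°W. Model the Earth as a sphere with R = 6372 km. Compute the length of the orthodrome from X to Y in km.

4789 km

Haversine: a = sin²(Δφ/2)+cos φ₁ cos φ₂ sin²(Δλ/2) = 0.13470;  σ = 2·atan2(√a,√(1−a))
σ = 43.064° → d = Rσ = 6372·0.75160 = 4789 km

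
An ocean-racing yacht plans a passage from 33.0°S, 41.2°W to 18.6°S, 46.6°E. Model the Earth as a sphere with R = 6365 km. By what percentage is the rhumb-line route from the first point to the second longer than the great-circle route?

2.3%

Great circle: σ = 1.3651 rad → d_gc = Rσ = 8689.0 km
Rhumb: Δφ = +0.2513, Δλ = +1.5324, Δψ = +0.2802, q = Δφ/Δψ = 0.8968 → d_rh = R√(Δφ²+q²Δλ²) = 8892.5 km
Excess = (8892.5 − 8689.0) / 8689.0 = 203.5 / 8689.0 = 2.34% ≈ 2.3%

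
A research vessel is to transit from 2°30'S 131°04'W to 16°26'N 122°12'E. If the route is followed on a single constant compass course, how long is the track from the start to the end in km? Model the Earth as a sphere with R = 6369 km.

11909 km

Δψ = ln[tan(π/4+φ₂/2)/tan(π/4+φ₁/2)] = +0.3345;  Δφ = +0.3304 rad,  Δλ = -1.8628 rad
q = Δφ/Δψ = 0.9880
d = R·√(Δφ² + q²Δλ²) = 6369·1.86984 = 11909 km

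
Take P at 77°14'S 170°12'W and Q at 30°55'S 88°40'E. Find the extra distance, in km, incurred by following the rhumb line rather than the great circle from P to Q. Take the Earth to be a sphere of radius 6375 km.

681 km

Great circle: cos σ = sin φ₁ sin φ₂ + cos φ₁ cos φ₂ cos Δλ,  σ = 1.0877 rad → d_gc = 6934.4 km
Rhumb line: Δψ = +1.6225, q = Δφ/Δψ = 0.4982, d_rh = R√(Δφ²+q²Δλ²) = 7615.0 km
Excess = 7615.0 − 6934.4 = 680.6 ≈ 681 km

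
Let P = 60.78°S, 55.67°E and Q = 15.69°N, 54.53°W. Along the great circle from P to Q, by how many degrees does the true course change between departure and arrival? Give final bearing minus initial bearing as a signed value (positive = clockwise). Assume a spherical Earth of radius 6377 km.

Initial bearing θ₁ = atan2(sin Δλ cos φ₂, cos φ₁ sin φ₂ − sin φ₁ cos φ₂ cos Δλ) = 260.07°
Final bearing θ₂ = (initial bearing from the destination back to the start) + 180° = 330.04°
Δθ = θ₂ − θ₁ = +70.0°

+70.0°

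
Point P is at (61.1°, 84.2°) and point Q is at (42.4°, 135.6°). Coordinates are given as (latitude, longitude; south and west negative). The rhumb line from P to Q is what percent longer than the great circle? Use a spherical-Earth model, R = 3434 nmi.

2.2%

Great circle: σ = 0.6215 rad → d_gc = Rσ = 2134.4 nmi
Rhumb: Δφ = -0.3264, Δλ = +0.8971, Δψ = -0.5374, q = Δφ/Δψ = 0.6073 → d_rh = R√(Δφ²+q²Δλ²) = 2180.9 nmi
Excess = (2180.9 − 2134.4) / 2134.4 = 46.5 / 2134.4 = 2.18% ≈ 2.2%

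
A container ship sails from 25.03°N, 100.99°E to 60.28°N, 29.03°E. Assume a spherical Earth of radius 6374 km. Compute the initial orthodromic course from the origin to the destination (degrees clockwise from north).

326.9°

N = sin Δλ·cos φ₂ = -0.4714;  D = cos φ₁ sin φ₂ − sin φ₁ cos φ₂ cos Δλ = +0.7219
initial course = atan2(N, D) = 326.86°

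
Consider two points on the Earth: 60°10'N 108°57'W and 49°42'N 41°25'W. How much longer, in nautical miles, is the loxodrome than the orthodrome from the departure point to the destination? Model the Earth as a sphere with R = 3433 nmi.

96 nmi

Great circle: cos σ = sin φ₁ sin φ₂ + cos φ₁ cos φ₂ cos Δλ,  σ = 0.6688 rad → d_gc = 2296.0 nmi
Rhumb line: Δψ = -0.3202, q = Δφ/Δψ = 0.5705, d_rh = R√(Δφ²+q²Δλ²) = 2392.0 nmi
Excess = 2392.0 − 2296.0 = 96.0 ≈ 96 nmi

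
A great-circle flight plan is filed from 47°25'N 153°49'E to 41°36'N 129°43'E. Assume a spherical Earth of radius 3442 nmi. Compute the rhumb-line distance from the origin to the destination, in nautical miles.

1089 nmi

Rhumb course C = atan2(Δλ, Δψ) with Δψ = ln[tan(π/4+φ₂/2)/tan(π/4+φ₁/2)] = -0.1425, Δλ = -0.4206 → C = 251.28°
d = R·|Δφ| / |cos C| = 3442·0.10152 / 0.32094 = 1089 nmi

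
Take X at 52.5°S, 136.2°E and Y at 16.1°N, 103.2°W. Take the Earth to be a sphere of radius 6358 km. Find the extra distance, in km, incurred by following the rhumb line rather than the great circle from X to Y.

542 km

Great circle: cos σ = sin φ₁ sin φ₂ + cos φ₁ cos φ₂ cos Δλ,  σ = 2.1150 rad → d_gc = 13447.2 km
Rhumb line: Δψ = +1.3652, q = Δφ/Δψ = 0.8770, d_rh = R√(Δφ²+q²Δλ²) = 13989.4 km
Excess = 13989.4 − 13447.2 = 542.2 ≈ 542 km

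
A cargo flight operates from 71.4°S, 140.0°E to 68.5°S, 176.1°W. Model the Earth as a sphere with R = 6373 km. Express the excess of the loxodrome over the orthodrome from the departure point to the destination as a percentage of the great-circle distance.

Great circle: σ = 0.2613 rad → d_gc = Rσ = 1665.3 km
Rhumb: Δφ = +0.0506, Δλ = +0.7662, Δψ = +0.1479, q = Δφ/Δψ = 0.3423 → d_rh = R√(Δφ²+q²Δλ²) = 1702.1 km
Excess = (1702.1 − 1665.3) / 1665.3 = 36.8 / 1665.3 = 2.21% ≈ 2.2%

2.2%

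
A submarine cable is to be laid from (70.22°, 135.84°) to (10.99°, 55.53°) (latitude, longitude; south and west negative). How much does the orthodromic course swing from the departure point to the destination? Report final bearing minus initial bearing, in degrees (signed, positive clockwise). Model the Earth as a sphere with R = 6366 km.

Initial bearing θ₁ = atan2(sin Δλ cos φ₂, cos φ₁ sin φ₂ − sin φ₁ cos φ₂ cos Δλ) = 264.63°
Final bearing θ₂ = (initial bearing from the destination back to the start) + 180° = 200.07°
Δθ = θ₂ − θ₁ = -64.6°

-64.6°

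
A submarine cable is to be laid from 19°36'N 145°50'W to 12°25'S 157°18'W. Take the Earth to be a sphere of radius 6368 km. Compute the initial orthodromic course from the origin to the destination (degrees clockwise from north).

N = sin Δλ·cos φ₂ = -0.1941;  D = cos φ₁ sin φ₂ − sin φ₁ cos φ₂ cos Δλ = -0.5236
initial course = atan2(N, D) = 200.34°

200.3°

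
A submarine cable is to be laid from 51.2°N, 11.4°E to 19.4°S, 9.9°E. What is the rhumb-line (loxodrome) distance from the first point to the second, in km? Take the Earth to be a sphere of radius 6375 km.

7857 km

Rhumb course C = atan2(Δλ, Δψ) with Δψ = ln[tan(π/4+φ₂/2)/tan(π/4+φ₁/2)] = -1.3889, Δλ = -0.0262 → C = 181.08°
d = R·|Δφ| / |cos C| = 6375·1.23220 / 0.99982 = 7857 km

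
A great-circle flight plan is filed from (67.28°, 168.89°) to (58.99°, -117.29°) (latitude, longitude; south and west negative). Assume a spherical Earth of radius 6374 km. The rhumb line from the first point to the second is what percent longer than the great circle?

5.9%

Great circle: σ = 0.5623 rad → d_gc = Rσ = 3584.3 km
Rhumb: Δφ = -0.1447, Δλ = +1.2884, Δψ = -0.3227, q = Δφ/Δψ = 0.4484 → d_rh = R√(Δφ²+q²Δλ²) = 3796.1 km
Excess = (3796.1 − 3584.3) / 3584.3 = 211.8 / 3584.3 = 5.91% ≈ 5.9%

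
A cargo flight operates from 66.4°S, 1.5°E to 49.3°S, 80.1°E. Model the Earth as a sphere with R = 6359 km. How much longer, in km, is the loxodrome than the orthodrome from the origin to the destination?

285 km

Great circle: cos σ = sin φ₁ sin φ₂ + cos φ₁ cos φ₂ cos Δλ,  σ = 0.7283 rad → d_gc = 4631.06 km
Rhumb line: Δψ = +0.5740, q = Δφ/Δψ = 0.5199, d_rh = R√(Δφ²+q²Δλ²) = 4916.55 km
Excess = 4916.55 − 4631.06 = 285.49 ≈ 285 km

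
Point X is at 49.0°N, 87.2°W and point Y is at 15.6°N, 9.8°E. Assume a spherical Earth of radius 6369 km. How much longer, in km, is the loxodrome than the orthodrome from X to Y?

422 km

Great circle: cos σ = sin φ₁ sin φ₂ + cos φ₁ cos φ₂ cos Δλ,  σ = 1.4445 rad → d_gc = 9200.1 km
Rhumb line: Δψ = -0.7081, q = Δφ/Δψ = 0.8232, d_rh = R√(Δφ²+q²Δλ²) = 9621.7 km
Excess = 9621.7 − 9200.1 = 421.6 ≈ 422 km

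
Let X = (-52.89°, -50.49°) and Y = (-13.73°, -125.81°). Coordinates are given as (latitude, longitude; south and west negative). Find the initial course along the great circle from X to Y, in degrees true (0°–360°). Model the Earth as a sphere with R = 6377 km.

273.2°

θ = atan2( sin Δλ·cos φ₂ ,  cos φ₁ sin φ₂ − sin φ₁ cos φ₂ cos Δλ )
  = atan2(-0.9397, +0.0531) = 273.24°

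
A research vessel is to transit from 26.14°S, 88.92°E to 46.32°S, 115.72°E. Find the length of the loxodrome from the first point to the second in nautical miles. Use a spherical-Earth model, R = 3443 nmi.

1767 nmi

Rhumb course C = atan2(Δλ, Δψ) with Δψ = ln[tan(π/4+φ₂/2)/tan(π/4+φ₁/2)] = -0.4414, Δλ = +0.4677 → C = 133.34°
d = R·|Δφ| / |cos C| = 3443·0.35221 / 0.68633 = 1767 nmi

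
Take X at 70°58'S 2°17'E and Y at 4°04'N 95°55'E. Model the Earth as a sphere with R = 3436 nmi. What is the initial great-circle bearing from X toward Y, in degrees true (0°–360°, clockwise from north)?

92.1°

θ = atan2( sin Δλ·cos φ₂ ,  cos φ₁ sin φ₂ − sin φ₁ cos φ₂ cos Δλ )
  = atan2(+0.9955, -0.0366) = 92.11°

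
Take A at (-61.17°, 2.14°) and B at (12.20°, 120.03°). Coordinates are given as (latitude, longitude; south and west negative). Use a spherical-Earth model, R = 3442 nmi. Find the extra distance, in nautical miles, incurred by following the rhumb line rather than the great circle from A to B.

413 nmi

Great circle: cos σ = sin φ₁ sin φ₂ + cos φ₁ cos φ₂ cos Δλ,  σ = 1.9884 rad → d_gc = 6844.2 nmi
Rhumb line: Δψ = +1.5731, q = Δφ/Δψ = 0.8140, d_rh = R√(Δφ²+q²Δλ²) = 7257.0 nmi
Excess = 7257.0 − 6844.2 = 412.8 ≈ 413 nmi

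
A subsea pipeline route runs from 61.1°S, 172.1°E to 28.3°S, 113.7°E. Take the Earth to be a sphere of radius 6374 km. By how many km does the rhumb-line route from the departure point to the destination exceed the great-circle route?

133 km

Great circle: cos σ = sin φ₁ sin φ₂ + cos φ₁ cos φ₂ cos Δλ,  σ = 0.8789 rad → d_gc = 5602.0 km
Rhumb line: Δψ = +0.8407, q = Δφ/Δψ = 0.6810, d_rh = R√(Δφ²+q²Δλ²) = 5734.7 km
Excess = 5734.7 − 5602.0 = 132.7 ≈ 133 km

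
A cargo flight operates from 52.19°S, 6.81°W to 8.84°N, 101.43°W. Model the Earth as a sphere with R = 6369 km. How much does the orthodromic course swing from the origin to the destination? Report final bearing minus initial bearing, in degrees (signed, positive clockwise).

At departure: θ₁ = atan2(sin Δλ cos φ₂, cos φ₁ sin φ₂ − sin φ₁ cos φ₂ cos Δλ) = 271.82°
At arrival: θ₂ = atan2(sin Δλ cos φ₁, −cos φ₂ sin φ₁ + sin φ₂ cos φ₁ cos Δλ) = 321.68°
Δθ = θ₂ − θ₁ = +49.9°

+49.9°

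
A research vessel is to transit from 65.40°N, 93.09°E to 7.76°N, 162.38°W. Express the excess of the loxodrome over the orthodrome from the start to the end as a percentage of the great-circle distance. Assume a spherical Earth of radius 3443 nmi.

Great circle: σ = 1.5515 rad → d_gc = Rσ = 5341.8 nmi
Rhumb: Δφ = -1.0060, Δλ = +1.8244, Δψ = -1.3872, q = Δφ/Δψ = 0.7252 → d_rh = R√(Δφ²+q²Δλ²) = 5722.5 nmi
Excess = (5722.5 − 5341.8) / 5341.8 = 380.7 / 5341.8 = 7.13% ≈ 7.1%

7.1%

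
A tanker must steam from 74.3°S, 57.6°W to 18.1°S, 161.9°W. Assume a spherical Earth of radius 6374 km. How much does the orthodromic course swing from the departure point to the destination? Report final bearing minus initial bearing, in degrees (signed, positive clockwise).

Initial bearing θ₁ = atan2(sin Δλ cos φ₂, cos φ₁ sin φ₂ − sin φ₁ cos φ₂ cos Δλ) = 251.39°
Final bearing θ₂ = (initial bearing from the destination back to the start) + 180° = 344.35°
Δθ = θ₂ − θ₁ = +93.0°

+93.0°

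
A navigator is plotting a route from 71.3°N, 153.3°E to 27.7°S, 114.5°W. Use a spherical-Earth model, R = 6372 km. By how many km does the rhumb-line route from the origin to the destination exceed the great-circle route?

Great circle: cos σ = sin φ₁ sin φ₂ + cos φ₁ cos φ₂ cos Δλ,  σ = 2.0389 rad → d_gc = 12991.9 km
Rhumb line: Δψ = -2.3074, q = Δφ/Δψ = 0.7488, d_rh = R√(Δφ²+q²Δλ²) = 13423.1 km
Excess = 13423.1 − 12991.9 = 431.2 ≈ 431 km

431 km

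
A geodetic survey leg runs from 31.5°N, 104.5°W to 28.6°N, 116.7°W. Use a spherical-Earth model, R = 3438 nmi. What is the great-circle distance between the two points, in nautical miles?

Haversine: a = sin²(Δφ/2)+cos φ₁ cos φ₂ sin²(Δλ/2) = 0.00909;  σ = 2·atan2(√a,√(1−a))
σ = 10.944° → d = Rσ = 3438·0.19101 = 657 nmi

657 nmi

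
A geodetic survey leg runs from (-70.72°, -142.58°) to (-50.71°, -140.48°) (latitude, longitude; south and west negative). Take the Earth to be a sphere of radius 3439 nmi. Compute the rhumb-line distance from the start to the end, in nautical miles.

Rhumb course C = atan2(Δλ, Δψ) with Δψ = ln[tan(π/4+φ₂/2)/tan(π/4+φ₁/2)] = +0.7427, Δλ = +0.0367 → C = 2.83°
d = R·|Δφ| / |cos C| = 3439·0.34924 / 0.99878 = 1202 nmi

1202 nmi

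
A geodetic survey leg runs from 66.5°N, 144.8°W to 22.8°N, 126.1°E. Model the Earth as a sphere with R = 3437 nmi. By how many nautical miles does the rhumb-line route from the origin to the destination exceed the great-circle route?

Great circle: cos σ = sin φ₁ sin φ₂ + cos φ₁ cos φ₂ cos Δλ,  σ = 1.2013 rad → d_gc = 4128.9 nmi
Rhumb line: Δψ = -1.1613, q = Δφ/Δψ = 0.6567, d_rh = R√(Δφ²+q²Δλ²) = 4381.0 nmi
Excess = 4381.0 − 4128.9 = 252.1 ≈ 252 nmi

252 nmi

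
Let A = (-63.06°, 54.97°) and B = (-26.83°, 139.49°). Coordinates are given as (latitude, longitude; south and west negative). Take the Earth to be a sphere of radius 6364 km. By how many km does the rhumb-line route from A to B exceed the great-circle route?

383 km

Great circle: cos σ = sin φ₁ sin φ₂ + cos φ₁ cos φ₂ cos Δλ,  σ = 1.1141 rad → d_gc = 7090.2 km
Rhumb line: Δψ = +0.9427, q = Δφ/Δψ = 0.6708, d_rh = R√(Δφ²+q²Δλ²) = 7473.0 km
Excess = 7473.0 − 7090.2 = 382.8 ≈ 383 km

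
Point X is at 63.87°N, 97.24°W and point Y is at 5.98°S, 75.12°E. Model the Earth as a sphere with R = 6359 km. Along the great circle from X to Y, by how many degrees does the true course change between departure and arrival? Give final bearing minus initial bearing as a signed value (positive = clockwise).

+167.1°

Initial bearing θ₁ = atan2(sin Δλ cos φ₂, cos φ₁ sin φ₂ − sin φ₁ cos φ₂ cos Δλ) = 8.95°
Final bearing θ₂ = (initial bearing from the destination back to the start) + 180° = 176.05°
Δθ = θ₂ − θ₁ = +167.1°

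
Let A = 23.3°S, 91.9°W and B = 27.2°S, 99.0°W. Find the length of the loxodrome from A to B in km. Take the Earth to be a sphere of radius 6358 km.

Δψ = ln[tan(π/4+φ₂/2)/tan(π/4+φ₁/2)] = -0.0753;  Δφ = -0.0681 rad,  Δλ = -0.1239 rad
q = Δφ/Δψ = 0.9042
d = R·√(Δφ² + q²Δλ²) = 6358·0.13110 = 834 km

834 km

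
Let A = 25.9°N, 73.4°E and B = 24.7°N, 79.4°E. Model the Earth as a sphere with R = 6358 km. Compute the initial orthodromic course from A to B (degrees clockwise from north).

θ = atan2( sin Δλ·cos φ₂ ,  cos φ₁ sin φ₂ − sin φ₁ cos φ₂ cos Δλ )
  = atan2(+0.0950, -0.0188) = 101.18°

101.2°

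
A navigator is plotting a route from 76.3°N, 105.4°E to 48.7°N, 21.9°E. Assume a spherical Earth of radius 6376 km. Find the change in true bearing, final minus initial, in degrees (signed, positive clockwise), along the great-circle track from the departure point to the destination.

At departure: θ₁ = atan2(sin Δλ cos φ₂, cos φ₁ sin φ₂ − sin φ₁ cos φ₂ cos Δλ) = 279.13°
At arrival: θ₂ = atan2(sin Δλ cos φ₁, −cos φ₂ sin φ₁ + sin φ₂ cos φ₁ cos Δλ) = 200.75°
Δθ = θ₂ − θ₁ = -78.4°

-78.4°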